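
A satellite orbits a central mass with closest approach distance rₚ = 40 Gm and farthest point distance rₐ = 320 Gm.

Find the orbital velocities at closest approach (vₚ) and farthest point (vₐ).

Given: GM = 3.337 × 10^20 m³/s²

Convert to SI: rₚ = 40 Gm = 4e+10 m; rₐ = 320 Gm = 3.2e+11 m.
Use the vis-viva equation v² = GM(2/r − 1/a) with a = (rₚ + rₐ)/2 = (4e+10 + 3.2e+11)/2 = 1.8e+11 m.
vₚ = √(GM · (2/rₚ − 1/a)) = √(3.337e+20 · (2/4e+10 − 1/1.8e+11)) m/s ≈ 1.218e+05 m/s = 121.8 km/s.
vₐ = √(GM · (2/rₐ − 1/a)) = √(3.337e+20 · (2/3.2e+11 − 1/1.8e+11)) m/s ≈ 1.522e+04 m/s = 15.22 km/s.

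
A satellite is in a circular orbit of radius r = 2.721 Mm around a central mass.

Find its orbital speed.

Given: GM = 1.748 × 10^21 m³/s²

Convert to SI: r = 2.721 Mm = 2.721e+06 m.
For a circular orbit, gravity supplies the centripetal force, so v = √(GM / r).
v = √(1.748e+21 / 2.721e+06) m/s ≈ 2.535e+07 m/s = 2.535e+04 km/s.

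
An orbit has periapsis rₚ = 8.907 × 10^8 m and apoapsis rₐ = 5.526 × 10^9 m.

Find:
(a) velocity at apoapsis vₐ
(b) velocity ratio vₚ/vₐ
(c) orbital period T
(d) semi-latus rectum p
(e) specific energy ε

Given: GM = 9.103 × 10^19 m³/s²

(a) With a = (rₚ + rₐ)/2 = 3.20835e+09 m, vₐ = √(GM (2/rₐ − 1/a)) = √(9.103e+19 · (2/5.526e+09 − 1/3.20835e+09)) m/s ≈ 6.763e+04 m/s
(b) Conservation of angular momentum (rₚvₚ = rₐvₐ) gives vₚ/vₐ = rₐ/rₚ = 5.526e+09/8.907e+08 ≈ 6.204
(c) With a = (rₚ + rₐ)/2 = 3.20835e+09 m, T = 2π √(a³/GM) = 2π √((3.20835e+09)³/9.103e+19) s ≈ 1.197e+05 s
(d) From a = (rₚ + rₐ)/2 = 3.20835e+09 m and e = (rₐ − rₚ)/(rₐ + rₚ) = 0.722381, p = a(1 − e²) = 3.20835e+09 · (1 − (0.722381)²) ≈ 1.534e+09 m
(e) With a = (rₚ + rₐ)/2 = 3.20835e+09 m, ε = −GM/(2a) = −9.103e+19/(2 · 3.20835e+09) J/kg ≈ -1.419e+10 J/kg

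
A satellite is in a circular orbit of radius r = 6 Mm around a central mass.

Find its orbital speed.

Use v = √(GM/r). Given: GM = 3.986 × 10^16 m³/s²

Convert to SI: r = 6 Mm = 6e+06 m.
For a circular orbit, gravity supplies the centripetal force, so v = √(GM / r).
v = √(3.986e+16 / 6e+06) m/s ≈ 8.151e+04 m/s = 81.51 km/s.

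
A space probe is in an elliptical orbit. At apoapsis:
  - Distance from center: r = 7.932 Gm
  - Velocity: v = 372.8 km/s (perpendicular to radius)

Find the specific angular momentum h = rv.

Convert to SI: r = 7.932 Gm = 7.932e+09 m; v = 372.8 km/s = 372800 m/s.
With v perpendicular to r, h = r · v.
h = 7.932e+09 · 372800 m²/s ≈ 2.957e+15 m²/s.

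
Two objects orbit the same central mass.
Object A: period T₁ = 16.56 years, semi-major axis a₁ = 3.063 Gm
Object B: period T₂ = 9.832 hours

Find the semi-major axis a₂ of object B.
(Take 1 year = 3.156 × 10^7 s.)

Convert to SI: T₁ = 16.56 years = 5.22634e+08 s; a₁ = 3.063 Gm = 3.063e+09 m; T₂ = 9.832 hours = 35395.2 s.
Kepler's third law: (T₁/T₂)² = (a₁/a₂)³ ⇒ a₂ = a₁ · (T₂/T₁)^(2/3).
T₂/T₁ = 35395.2 / 5.22634e+08 = 6.77247e-05.
a₂ = 3.063e+09 · (6.77247e-05)^(2/3) m ≈ 5.089e+06 m = 5.089 Mm.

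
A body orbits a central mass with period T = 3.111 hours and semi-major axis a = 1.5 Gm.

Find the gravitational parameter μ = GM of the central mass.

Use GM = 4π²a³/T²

Convert to SI: T = 3.111 hours = 11199.6 s; a = 1.5 Gm = 1.5e+09 m.
GM = 4π² · a³ / T².
GM = 4π² · (1.5e+09)³ / (11199.6)² m³/s² ≈ 1.062e+21 m³/s² = 1.062 × 10^21 m³/s².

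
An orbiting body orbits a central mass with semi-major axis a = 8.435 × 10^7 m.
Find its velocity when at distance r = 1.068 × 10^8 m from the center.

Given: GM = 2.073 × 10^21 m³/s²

Vis-viva: v = √(GM · (2/r − 1/a)).
2/r − 1/a = 2/1.068e+08 − 1/8.435e+07 = 6.87123e-09 m⁻¹.
v = √(2.073e+21 · 6.87123e-09) m/s ≈ 3.774e+06 m/s = 3774 km/s.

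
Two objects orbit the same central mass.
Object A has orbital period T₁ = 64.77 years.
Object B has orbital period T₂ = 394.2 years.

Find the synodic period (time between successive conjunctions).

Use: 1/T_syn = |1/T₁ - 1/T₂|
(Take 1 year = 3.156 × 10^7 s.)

Convert to SI: T₁ = 64.77 years = 2.04414e+09 s; T₂ = 394.2 years = 1.2441e+10 s.
T_syn = |T₁ · T₂ / (T₁ − T₂)|.
T_syn = |2.04414e+09 · 1.2441e+10 / (2.04414e+09 − 1.2441e+10)| s ≈ 2.446e+09 s = 77.5 years.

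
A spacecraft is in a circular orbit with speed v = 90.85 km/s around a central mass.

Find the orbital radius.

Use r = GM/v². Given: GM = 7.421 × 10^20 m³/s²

Convert to SI: v = 90.85 km/s = 90850 m/s.
For a circular orbit, v² = GM / r, so r = GM / v².
r = 7.421e+20 / (90850)² m ≈ 8.991e+10 m = 89.91 Gm.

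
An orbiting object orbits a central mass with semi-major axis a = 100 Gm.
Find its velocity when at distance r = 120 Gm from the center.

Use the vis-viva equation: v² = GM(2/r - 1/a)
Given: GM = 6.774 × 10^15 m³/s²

Convert to SI: a = 100 Gm = 1e+11 m; r = 120 Gm = 1.2e+11 m.
Vis-viva: v = √(GM · (2/r − 1/a)).
2/r − 1/a = 2/1.2e+11 − 1/1e+11 = 6.66667e-12 m⁻¹.
v = √(6.774e+15 · 6.66667e-12) m/s ≈ 212.5 m/s = 212.5 m/s.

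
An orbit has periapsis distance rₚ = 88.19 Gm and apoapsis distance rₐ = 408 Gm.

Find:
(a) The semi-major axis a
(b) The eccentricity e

Convert to SI: rₚ = 88.19 Gm = 8.819e+10 m; rₐ = 408 Gm = 4.08e+11 m.
(a) a = (rₚ + rₐ) / 2 = (8.819e+10 + 4.08e+11) / 2 ≈ 2.481e+11 m = 248.1 Gm.
(b) e = (rₐ − rₚ) / (rₐ + rₚ) = (4.08e+11 − 8.819e+10) / (4.08e+11 + 8.819e+10) ≈ 0.6445.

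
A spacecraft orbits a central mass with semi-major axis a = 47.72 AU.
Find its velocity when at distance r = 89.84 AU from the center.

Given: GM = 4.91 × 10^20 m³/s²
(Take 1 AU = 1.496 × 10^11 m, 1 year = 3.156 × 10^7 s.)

Convert to SI: a = 47.72 AU = 7.13891e+12 m; r = 89.84 AU = 1.34401e+13 m.
Vis-viva: v = √(GM · (2/r − 1/a)).
2/r − 1/a = 2/1.34401e+13 − 1/7.13891e+12 = 8.73145e-15 m⁻¹.
v = √(4.91e+20 · 8.73145e-15) m/s ≈ 2071 m/s = 0.4368 AU/year.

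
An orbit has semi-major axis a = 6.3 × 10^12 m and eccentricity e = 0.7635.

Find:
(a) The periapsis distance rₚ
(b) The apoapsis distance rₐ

(a) rₚ = a(1 − e) = 6.3e+12 · (1 − 0.7635) = 6.3e+12 · 0.2365 ≈ 1.49e+12 m = 1.49 × 10^12 m.
(b) rₐ = a(1 + e) = 6.3e+12 · (1 + 0.7635) = 6.3e+12 · 1.7635 ≈ 1.111e+13 m = 1.111 × 10^13 m.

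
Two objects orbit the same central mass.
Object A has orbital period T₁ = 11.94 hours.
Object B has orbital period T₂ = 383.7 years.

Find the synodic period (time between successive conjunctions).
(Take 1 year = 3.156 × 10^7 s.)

Convert to SI: T₁ = 11.94 hours = 42984 s; T₂ = 383.7 years = 1.21096e+10 s.
T_syn = |T₁ · T₂ / (T₁ − T₂)|.
T_syn = |42984 · 1.21096e+10 / (42984 − 1.21096e+10)| s ≈ 4.298e+04 s = 11.94 hours.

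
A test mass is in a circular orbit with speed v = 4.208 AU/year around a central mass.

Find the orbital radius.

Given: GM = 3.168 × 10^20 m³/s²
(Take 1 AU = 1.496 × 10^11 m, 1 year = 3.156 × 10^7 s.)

Convert to SI: v = 4.208 AU/year = 19946.7 m/s.
For a circular orbit, v² = GM / r, so r = GM / v².
r = 3.168e+20 / (19946.7)² m ≈ 7.962e+11 m = 5.322 AU.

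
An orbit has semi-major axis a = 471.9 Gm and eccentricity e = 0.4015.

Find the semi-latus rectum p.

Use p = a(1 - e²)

Convert to SI: a = 471.9 Gm = 4.719e+11 m.
p = a (1 − e²).
p = 4.719e+11 · (1 − (0.4015)²) = 4.719e+11 · 0.838798 ≈ 3.958e+11 m = 395.8 Gm.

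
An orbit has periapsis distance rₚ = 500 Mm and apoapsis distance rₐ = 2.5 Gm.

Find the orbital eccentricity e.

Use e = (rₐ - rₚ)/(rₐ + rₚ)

Convert to SI: rₚ = 500 Mm = 5e+08 m; rₐ = 2.5 Gm = 2.5e+09 m.
e = (rₐ − rₚ) / (rₐ + rₚ).
e = (2.5e+09 − 5e+08) / (2.5e+09 + 5e+08) = 2e+09 / 3e+09 ≈ 0.6667.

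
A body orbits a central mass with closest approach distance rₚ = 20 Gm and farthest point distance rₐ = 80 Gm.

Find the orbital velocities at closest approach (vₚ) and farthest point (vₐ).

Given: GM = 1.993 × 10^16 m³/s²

Convert to SI: rₚ = 20 Gm = 2e+10 m; rₐ = 80 Gm = 8e+10 m.
Use the vis-viva equation v² = GM(2/r − 1/a) with a = (rₚ + rₐ)/2 = (2e+10 + 8e+10)/2 = 5e+10 m.
vₚ = √(GM · (2/rₚ − 1/a)) = √(1.993e+16 · (2/2e+10 − 1/5e+10)) m/s ≈ 1263 m/s = 1.263 km/s.
vₐ = √(GM · (2/rₐ − 1/a)) = √(1.993e+16 · (2/8e+10 − 1/5e+10)) m/s ≈ 315.7 m/s = 315.7 m/s.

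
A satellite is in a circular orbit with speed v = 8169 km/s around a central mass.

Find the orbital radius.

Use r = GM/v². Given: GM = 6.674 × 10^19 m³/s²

Convert to SI: v = 8169 km/s = 8.169e+06 m/s.
For a circular orbit, v² = GM / r, so r = GM / v².
r = 6.674e+19 / (8.169e+06)² m ≈ 1e+06 m = 1 Mm.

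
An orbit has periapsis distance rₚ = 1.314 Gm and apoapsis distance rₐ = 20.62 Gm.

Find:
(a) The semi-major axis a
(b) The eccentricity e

Convert to SI: rₚ = 1.314 Gm = 1.314e+09 m; rₐ = 20.62 Gm = 2.062e+10 m.
(a) a = (rₚ + rₐ) / 2 = (1.314e+09 + 2.062e+10) / 2 ≈ 1.097e+10 m = 10.97 Gm.
(b) e = (rₐ − rₚ) / (rₐ + rₚ) = (2.062e+10 − 1.314e+09) / (2.062e+10 + 1.314e+09) ≈ 0.8802.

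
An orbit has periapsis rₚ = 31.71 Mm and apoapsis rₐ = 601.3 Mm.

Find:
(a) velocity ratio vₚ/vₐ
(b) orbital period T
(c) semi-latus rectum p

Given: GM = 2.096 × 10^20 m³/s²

Convert to SI: rₚ = 31.71 Mm = 3.171e+07 m; rₐ = 601.3 Mm = 6.013e+08 m.
(a) Conservation of angular momentum (rₚvₚ = rₐvₐ) gives vₚ/vₐ = rₐ/rₚ = 6.013e+08/3.171e+07 ≈ 18.96
(b) With a = (rₚ + rₐ)/2 = 3.16505e+08 m, T = 2π √(a³/GM) = 2π √((3.16505e+08)³/2.096e+20) s ≈ 2444 s
(c) From a = (rₚ + rₐ)/2 = 3.16505e+08 m and e = (rₐ − rₚ)/(rₐ + rₚ) = 0.899812, p = a(1 − e²) = 3.16505e+08 · (1 − (0.899812)²) ≈ 6.024e+07 m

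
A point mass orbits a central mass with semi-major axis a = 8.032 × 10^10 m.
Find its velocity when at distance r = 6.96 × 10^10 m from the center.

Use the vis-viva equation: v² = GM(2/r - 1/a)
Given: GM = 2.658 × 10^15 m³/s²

Vis-viva: v = √(GM · (2/r − 1/a)).
2/r − 1/a = 2/6.96e+10 − 1/8.032e+10 = 1.62854e-11 m⁻¹.
v = √(2.658e+15 · 1.62854e-11) m/s ≈ 208.1 m/s = 208.1 m/s.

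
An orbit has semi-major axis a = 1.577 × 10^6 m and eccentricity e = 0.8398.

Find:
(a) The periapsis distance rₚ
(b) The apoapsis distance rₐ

(a) rₚ = a(1 − e) = 1.577e+06 · (1 − 0.8398) = 1.577e+06 · 0.1602 ≈ 2.526e+05 m = 2.526 × 10^5 m.
(b) rₐ = a(1 + e) = 1.577e+06 · (1 + 0.8398) = 1.577e+06 · 1.8398 ≈ 2.901e+06 m = 2.901 × 10^6 m.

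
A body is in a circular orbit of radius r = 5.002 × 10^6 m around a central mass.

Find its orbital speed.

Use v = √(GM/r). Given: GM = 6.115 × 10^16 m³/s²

For a circular orbit, gravity supplies the centripetal force, so v = √(GM / r).
v = √(6.115e+16 / 5.002e+06) m/s ≈ 1.106e+05 m/s = 110.6 km/s.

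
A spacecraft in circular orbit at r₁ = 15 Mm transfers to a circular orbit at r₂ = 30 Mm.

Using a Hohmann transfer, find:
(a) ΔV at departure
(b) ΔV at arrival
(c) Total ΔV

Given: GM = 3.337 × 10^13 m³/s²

Convert to SI: r₁ = 15 Mm = 1.5e+07 m; r₂ = 30 Mm = 3e+07 m.
Transfer semi-major axis: a_t = (r₁ + r₂)/2 = (1.5e+07 + 3e+07)/2 = 2.25e+07 m.
Circular speeds: v₁ = √(GM/r₁) = 1491.53 m/s, v₂ = √(GM/r₂) = 1054.67 m/s.
Transfer speeds (vis-viva v² = GM(2/r − 1/a_t)): v₁ᵗ = 1722.27 m/s, v₂ᵗ = 861.136 m/s.
(a) ΔV₁ = |v₁ᵗ − v₁| ≈ 230.7 m/s = 230.7 m/s.
(b) ΔV₂ = |v₂ − v₂ᵗ| ≈ 193.5 m/s = 193.5 m/s.
(c) ΔV_total = ΔV₁ + ΔV₂ ≈ 424.3 m/s = 424.3 m/s.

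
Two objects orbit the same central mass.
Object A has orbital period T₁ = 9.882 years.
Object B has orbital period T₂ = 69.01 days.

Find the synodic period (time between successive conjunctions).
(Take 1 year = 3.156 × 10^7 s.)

Convert to SI: T₁ = 9.882 years = 3.11876e+08 s; T₂ = 69.01 days = 5.96246e+06 s.
T_syn = |T₁ · T₂ / (T₁ − T₂)|.
T_syn = |3.11876e+08 · 5.96246e+06 / (3.11876e+08 − 5.96246e+06)| s ≈ 6.079e+06 s = 70.36 days.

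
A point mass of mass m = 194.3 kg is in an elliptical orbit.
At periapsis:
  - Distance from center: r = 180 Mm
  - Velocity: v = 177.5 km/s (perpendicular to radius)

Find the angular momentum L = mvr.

Convert to SI: r = 180 Mm = 1.8e+08 m; v = 177.5 km/s = 177500 m/s.
Since v is perpendicular to r, L = m · v · r.
L = 194.3 · 177500 · 1.8e+08 kg·m²/s ≈ 6.208e+15 kg·m²/s.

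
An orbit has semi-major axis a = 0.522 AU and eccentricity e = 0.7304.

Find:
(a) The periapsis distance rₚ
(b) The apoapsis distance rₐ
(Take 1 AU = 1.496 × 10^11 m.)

Convert to SI: a = 0.522 AU = 7.80912e+10 m.
(a) rₚ = a(1 − e) = 7.80912e+10 · (1 − 0.7304) = 7.80912e+10 · 0.2696 ≈ 2.105e+10 m = 0.1407 AU.
(b) rₐ = a(1 + e) = 7.80912e+10 · (1 + 0.7304) = 7.80912e+10 · 1.7304 ≈ 1.351e+11 m = 0.9033 AU.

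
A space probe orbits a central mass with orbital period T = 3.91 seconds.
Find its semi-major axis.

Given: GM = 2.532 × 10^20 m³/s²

Invert Kepler's third law: a = (GM · T² / (4π²))^(1/3).
Substituting T = 3.91 s and GM = 2.532e+20 m³/s²:
a = (2.532e+20 · (3.91)² / (4π²))^(1/3) m
a ≈ 4.611e+06 m = 4.611 Mm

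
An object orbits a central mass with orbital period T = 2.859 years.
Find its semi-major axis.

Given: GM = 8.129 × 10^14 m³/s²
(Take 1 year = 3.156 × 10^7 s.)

Convert to SI: T = 2.859 years = 9.023e+07 s.
Invert Kepler's third law: a = (GM · T² / (4π²))^(1/3).
Substituting T = 9.023e+07 s and GM = 8.129e+14 m³/s²:
a = (8.129e+14 · (9.023e+07)² / (4π²))^(1/3) m
a ≈ 5.514e+09 m = 5.514 Gm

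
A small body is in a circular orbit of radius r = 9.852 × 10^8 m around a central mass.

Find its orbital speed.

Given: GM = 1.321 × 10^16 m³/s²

For a circular orbit, gravity supplies the centripetal force, so v = √(GM / r).
v = √(1.321e+16 / 9.852e+08) m/s ≈ 3662 m/s = 3.662 km/s.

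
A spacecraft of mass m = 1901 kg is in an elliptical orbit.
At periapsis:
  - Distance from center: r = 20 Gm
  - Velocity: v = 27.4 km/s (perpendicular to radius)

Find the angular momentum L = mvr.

Convert to SI: r = 20 Gm = 2e+10 m; v = 27.4 km/s = 27400 m/s.
Since v is perpendicular to r, L = m · v · r.
L = 1901 · 27400 · 2e+10 kg·m²/s ≈ 1.042e+18 kg·m²/s.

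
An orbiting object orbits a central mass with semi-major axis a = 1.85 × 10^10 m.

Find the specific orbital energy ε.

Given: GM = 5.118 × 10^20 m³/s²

ε = −GM / (2a).
ε = −5.118e+20 / (2 · 1.85e+10) J/kg ≈ -1.383e+10 J/kg = -13.83 GJ/kg.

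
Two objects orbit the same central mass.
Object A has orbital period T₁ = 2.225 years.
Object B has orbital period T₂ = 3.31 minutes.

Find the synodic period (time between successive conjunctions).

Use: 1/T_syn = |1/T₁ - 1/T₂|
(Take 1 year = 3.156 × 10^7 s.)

Convert to SI: T₁ = 2.225 years = 7.0221e+07 s; T₂ = 3.31 minutes = 198.6 s.
T_syn = |T₁ · T₂ / (T₁ − T₂)|.
T_syn = |7.0221e+07 · 198.6 / (7.0221e+07 − 198.6)| s ≈ 198.6 s = 3.31 minutes.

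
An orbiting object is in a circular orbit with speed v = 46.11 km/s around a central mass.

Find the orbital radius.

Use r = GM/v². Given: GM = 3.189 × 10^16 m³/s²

Convert to SI: v = 46.11 km/s = 46110 m/s.
For a circular orbit, v² = GM / r, so r = GM / v².
r = 3.189e+16 / (46110)² m ≈ 1.5e+07 m = 15 Mm.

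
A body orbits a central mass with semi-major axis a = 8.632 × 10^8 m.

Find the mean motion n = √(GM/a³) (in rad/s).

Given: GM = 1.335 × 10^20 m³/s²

n = √(GM / a³).
n = √(1.335e+20 / (8.632e+08)³) rad/s ≈ 0.0004556 rad/s.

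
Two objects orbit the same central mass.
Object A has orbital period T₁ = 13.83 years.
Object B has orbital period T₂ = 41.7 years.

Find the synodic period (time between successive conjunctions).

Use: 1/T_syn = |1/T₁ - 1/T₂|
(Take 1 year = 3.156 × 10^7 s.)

Convert to SI: T₁ = 13.83 years = 4.36475e+08 s; T₂ = 41.7 years = 1.31605e+09 s.
T_syn = |T₁ · T₂ / (T₁ − T₂)|.
T_syn = |4.36475e+08 · 1.31605e+09 / (4.36475e+08 − 1.31605e+09)| s ≈ 6.531e+08 s = 20.69 years.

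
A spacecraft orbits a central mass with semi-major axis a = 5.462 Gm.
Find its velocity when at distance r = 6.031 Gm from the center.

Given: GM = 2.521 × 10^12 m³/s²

Convert to SI: a = 5.462 Gm = 5.462e+09 m; r = 6.031 Gm = 6.031e+09 m.
Vis-viva: v = √(GM · (2/r − 1/a)).
2/r − 1/a = 2/6.031e+09 − 1/5.462e+09 = 1.48537e-10 m⁻¹.
v = √(2.521e+12 · 1.48537e-10) m/s ≈ 19.35 m/s = 19.35 m/s.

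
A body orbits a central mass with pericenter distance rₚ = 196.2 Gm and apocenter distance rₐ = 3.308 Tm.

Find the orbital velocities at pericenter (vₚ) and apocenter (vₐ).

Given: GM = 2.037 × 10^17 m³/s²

Convert to SI: rₚ = 196.2 Gm = 1.962e+11 m; rₐ = 3.308 Tm = 3.308e+12 m.
Use the vis-viva equation v² = GM(2/r − 1/a) with a = (rₚ + rₐ)/2 = (1.962e+11 + 3.308e+12)/2 = 1.7521e+12 m.
vₚ = √(GM · (2/rₚ − 1/a)) = √(2.037e+17 · (2/1.962e+11 − 1/1.7521e+12)) m/s ≈ 1400 m/s = 1.4 km/s.
vₐ = √(GM · (2/rₐ − 1/a)) = √(2.037e+17 · (2/3.308e+12 − 1/1.7521e+12)) m/s ≈ 83.04 m/s = 83.04 m/s.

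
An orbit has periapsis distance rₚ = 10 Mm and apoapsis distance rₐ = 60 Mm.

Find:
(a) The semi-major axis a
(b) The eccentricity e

Convert to SI: rₚ = 10 Mm = 1e+07 m; rₐ = 60 Mm = 6e+07 m.
(a) a = (rₚ + rₐ) / 2 = (1e+07 + 6e+07) / 2 ≈ 3.5e+07 m = 35 Mm.
(b) e = (rₐ − rₚ) / (rₐ + rₚ) = (6e+07 − 1e+07) / (6e+07 + 1e+07) ≈ 0.7143.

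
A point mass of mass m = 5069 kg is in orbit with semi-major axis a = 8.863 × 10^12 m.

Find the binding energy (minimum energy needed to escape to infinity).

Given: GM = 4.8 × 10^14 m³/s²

Total orbital energy is E = −GMm/(2a); binding energy is E_bind = −E = GMm/(2a).
E_bind = 4.8e+14 · 5069 / (2 · 8.863e+12) J ≈ 1.373e+05 J = 137.3 kJ.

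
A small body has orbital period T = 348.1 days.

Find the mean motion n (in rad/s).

Convert to SI: T = 348.1 days = 3.00758e+07 s.
n = 2π / T.
n = 2π / 3.00758e+07 s ≈ 2.089e-07 rad/s.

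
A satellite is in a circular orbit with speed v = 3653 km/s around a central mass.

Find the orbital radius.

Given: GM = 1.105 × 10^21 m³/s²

Convert to SI: v = 3653 km/s = 3.653e+06 m/s.
For a circular orbit, v² = GM / r, so r = GM / v².
r = 1.105e+21 / (3.653e+06)² m ≈ 8.281e+07 m = 8.281 × 10^7 m.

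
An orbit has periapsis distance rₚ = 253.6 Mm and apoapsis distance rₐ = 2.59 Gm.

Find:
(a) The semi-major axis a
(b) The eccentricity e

Convert to SI: rₚ = 253.6 Mm = 2.536e+08 m; rₐ = 2.59 Gm = 2.59e+09 m.
(a) a = (rₚ + rₐ) / 2 = (2.536e+08 + 2.59e+09) / 2 ≈ 1.422e+09 m = 1.422 Gm.
(b) e = (rₐ − rₚ) / (rₐ + rₚ) = (2.59e+09 − 2.536e+08) / (2.59e+09 + 2.536e+08) ≈ 0.8216.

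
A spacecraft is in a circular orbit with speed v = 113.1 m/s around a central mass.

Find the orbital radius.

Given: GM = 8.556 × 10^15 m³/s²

For a circular orbit, v² = GM / r, so r = GM / v².
r = 8.556e+15 / (113.1)² m ≈ 6.689e+11 m = 668.9 Gm.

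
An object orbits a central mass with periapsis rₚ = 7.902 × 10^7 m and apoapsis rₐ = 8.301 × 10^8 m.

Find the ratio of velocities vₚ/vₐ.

Conservation of angular momentum gives rₚvₚ = rₐvₐ, so vₚ/vₐ = rₐ/rₚ.
vₚ/vₐ = 8.301e+08 / 7.902e+07 ≈ 10.5.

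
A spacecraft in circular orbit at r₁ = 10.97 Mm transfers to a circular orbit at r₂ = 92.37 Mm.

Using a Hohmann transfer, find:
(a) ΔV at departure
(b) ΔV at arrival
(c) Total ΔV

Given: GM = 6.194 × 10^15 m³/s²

Convert to SI: r₁ = 10.97 Mm = 1.097e+07 m; r₂ = 92.37 Mm = 9.237e+07 m.
Transfer semi-major axis: a_t = (r₁ + r₂)/2 = (1.097e+07 + 9.237e+07)/2 = 5.167e+07 m.
Circular speeds: v₁ = √(GM/r₁) = 23762 m/s, v₂ = √(GM/r₂) = 8188.8 m/s.
Transfer speeds (vis-viva v² = GM(2/r − 1/a_t)): v₁ᵗ = 31770.8 m/s, v₂ᵗ = 3773.15 m/s.
(a) ΔV₁ = |v₁ᵗ − v₁| ≈ 8009 m/s = 8.009 km/s.
(b) ΔV₂ = |v₂ − v₂ᵗ| ≈ 4416 m/s = 4.416 km/s.
(c) ΔV_total = ΔV₁ + ΔV₂ ≈ 1.242e+04 m/s = 12.42 km/s.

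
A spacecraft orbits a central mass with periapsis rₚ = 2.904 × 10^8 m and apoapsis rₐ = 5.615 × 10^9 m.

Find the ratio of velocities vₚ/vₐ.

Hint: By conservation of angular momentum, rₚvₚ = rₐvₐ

Conservation of angular momentum gives rₚvₚ = rₐvₐ, so vₚ/vₐ = rₐ/rₚ.
vₚ/vₐ = 5.615e+09 / 2.904e+08 ≈ 19.34.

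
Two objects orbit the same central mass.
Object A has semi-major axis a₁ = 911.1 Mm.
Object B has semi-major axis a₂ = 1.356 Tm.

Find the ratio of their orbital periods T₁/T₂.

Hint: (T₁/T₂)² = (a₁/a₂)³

Convert to SI: a₁ = 911.1 Mm = 9.111e+08 m; a₂ = 1.356 Tm = 1.356e+12 m.
From Kepler's third law, (T₁/T₂)² = (a₁/a₂)³, so T₁/T₂ = (a₁/a₂)^(3/2).
a₁/a₂ = 9.111e+08 / 1.356e+12 = 0.000671903.
T₁/T₂ = (0.000671903)^(3/2) ≈ 1.742e-05.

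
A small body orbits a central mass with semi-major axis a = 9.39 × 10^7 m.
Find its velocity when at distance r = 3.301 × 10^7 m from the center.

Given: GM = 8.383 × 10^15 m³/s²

Vis-viva: v = √(GM · (2/r − 1/a)).
2/r − 1/a = 2/3.301e+07 − 1/9.39e+07 = 4.99381e-08 m⁻¹.
v = √(8.383e+15 · 4.99381e-08) m/s ≈ 2.046e+04 m/s = 20.46 km/s.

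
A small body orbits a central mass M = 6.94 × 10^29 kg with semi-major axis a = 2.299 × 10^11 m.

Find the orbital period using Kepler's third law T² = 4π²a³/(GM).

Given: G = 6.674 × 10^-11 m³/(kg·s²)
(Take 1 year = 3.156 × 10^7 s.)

GM = G · M = 6.674e-11 · 6.94e+29 = 4.63176e+19 m³/s².
Kepler's third law: T = 2π √(a³ / GM).
Substituting a = 2.299e+11 m and GM = 4.63176e+19 m³/s²:
T = 2π √((2.299e+11)³ / 4.63176e+19) s
T ≈ 1.018e+08 s = 3.225 years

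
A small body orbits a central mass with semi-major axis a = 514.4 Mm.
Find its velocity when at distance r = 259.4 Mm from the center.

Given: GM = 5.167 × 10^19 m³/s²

Convert to SI: a = 514.4 Mm = 5.144e+08 m; r = 259.4 Mm = 2.594e+08 m.
Vis-viva: v = √(GM · (2/r − 1/a)).
2/r − 1/a = 2/2.594e+08 − 1/5.144e+08 = 5.76609e-09 m⁻¹.
v = √(5.167e+19 · 5.76609e-09) m/s ≈ 5.458e+05 m/s = 545.8 km/s.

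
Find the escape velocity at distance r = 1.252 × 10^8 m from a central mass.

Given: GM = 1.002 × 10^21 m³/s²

Escape velocity comes from setting total energy to zero: ½v² − GM/r = 0 ⇒ v_esc = √(2GM / r).
v_esc = √(2 · 1.002e+21 / 1.252e+08) m/s ≈ 4.001e+06 m/s = 4001 km/s.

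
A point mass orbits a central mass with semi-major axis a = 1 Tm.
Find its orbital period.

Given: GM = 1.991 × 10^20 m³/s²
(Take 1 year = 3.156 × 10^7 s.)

Convert to SI: a = 1 Tm = 1e+12 m.
Kepler's third law: T = 2π √(a³ / GM).
Substituting a = 1e+12 m and GM = 1.991e+20 m³/s²:
T = 2π √((1e+12)³ / 1.991e+20) s
T ≈ 4.453e+08 s = 14.11 years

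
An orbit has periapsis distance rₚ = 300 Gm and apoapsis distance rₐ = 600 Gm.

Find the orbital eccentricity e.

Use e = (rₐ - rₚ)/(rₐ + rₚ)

Convert to SI: rₚ = 300 Gm = 3e+11 m; rₐ = 600 Gm = 6e+11 m.
e = (rₐ − rₚ) / (rₐ + rₚ).
e = (6e+11 − 3e+11) / (6e+11 + 3e+11) = 3e+11 / 9e+11 ≈ 0.3333.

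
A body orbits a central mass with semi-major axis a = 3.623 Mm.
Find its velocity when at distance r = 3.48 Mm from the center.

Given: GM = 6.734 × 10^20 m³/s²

Convert to SI: a = 3.623 Mm = 3.623e+06 m; r = 3.48 Mm = 3.48e+06 m.
Vis-viva: v = √(GM · (2/r − 1/a)).
2/r − 1/a = 2/3.48e+06 − 1/3.623e+06 = 2.98698e-07 m⁻¹.
v = √(6.734e+20 · 2.98698e-07) m/s ≈ 1.418e+07 m/s = 1.418e+04 km/s.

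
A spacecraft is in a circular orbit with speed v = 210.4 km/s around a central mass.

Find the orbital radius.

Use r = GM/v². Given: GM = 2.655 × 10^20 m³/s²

Convert to SI: v = 210.4 km/s = 210400 m/s.
For a circular orbit, v² = GM / r, so r = GM / v².
r = 2.655e+20 / (210400)² m ≈ 5.998e+09 m = 5.998 Gm.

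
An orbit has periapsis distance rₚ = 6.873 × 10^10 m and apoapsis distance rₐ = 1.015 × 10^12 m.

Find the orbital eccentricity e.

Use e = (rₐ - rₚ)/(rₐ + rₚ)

e = (rₐ − rₚ) / (rₐ + rₚ).
e = (1.015e+12 − 6.873e+10) / (1.015e+12 + 6.873e+10) = 9.4627e+11 / 1.08373e+12 ≈ 0.8732.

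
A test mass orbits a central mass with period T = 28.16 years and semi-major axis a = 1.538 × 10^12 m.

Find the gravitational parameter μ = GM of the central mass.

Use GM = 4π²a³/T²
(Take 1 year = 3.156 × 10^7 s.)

Convert to SI: T = 28.16 years = 8.8873e+08 s.
GM = 4π² · a³ / T².
GM = 4π² · (1.538e+12)³ / (8.8873e+08)² m³/s² ≈ 1.818e+20 m³/s² = 1.818 × 10^20 m³/s².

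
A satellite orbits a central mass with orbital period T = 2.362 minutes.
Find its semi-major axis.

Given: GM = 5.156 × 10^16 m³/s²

Convert to SI: T = 2.362 minutes = 141.72 s.
Invert Kepler's third law: a = (GM · T² / (4π²))^(1/3).
Substituting T = 141.72 s and GM = 5.156e+16 m³/s²:
a = (5.156e+16 · (141.72)² / (4π²))^(1/3) m
a ≈ 2.971e+06 m = 2.971 Mm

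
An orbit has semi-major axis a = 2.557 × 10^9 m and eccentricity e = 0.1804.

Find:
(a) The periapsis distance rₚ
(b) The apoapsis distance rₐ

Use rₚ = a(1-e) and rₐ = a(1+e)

(a) rₚ = a(1 − e) = 2.557e+09 · (1 − 0.1804) = 2.557e+09 · 0.8196 ≈ 2.096e+09 m = 2.096 × 10^9 m.
(b) rₐ = a(1 + e) = 2.557e+09 · (1 + 0.1804) = 2.557e+09 · 1.1804 ≈ 3.018e+09 m = 3.018 × 10^9 m.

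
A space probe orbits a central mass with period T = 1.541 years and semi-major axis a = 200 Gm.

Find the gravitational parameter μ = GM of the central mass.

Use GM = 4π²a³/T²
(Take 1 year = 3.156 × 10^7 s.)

Convert to SI: T = 1.541 years = 4.8634e+07 s; a = 200 Gm = 2e+11 m.
GM = 4π² · a³ / T².
GM = 4π² · (2e+11)³ / (4.8634e+07)² m³/s² ≈ 1.335e+20 m³/s² = 1.335 × 10^20 m³/s².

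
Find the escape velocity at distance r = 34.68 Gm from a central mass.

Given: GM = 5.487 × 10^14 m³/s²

Convert to SI: r = 34.68 Gm = 3.468e+10 m.
Escape velocity comes from setting total energy to zero: ½v² − GM/r = 0 ⇒ v_esc = √(2GM / r).
v_esc = √(2 · 5.487e+14 / 3.468e+10) m/s ≈ 177.9 m/s = 177.9 m/s.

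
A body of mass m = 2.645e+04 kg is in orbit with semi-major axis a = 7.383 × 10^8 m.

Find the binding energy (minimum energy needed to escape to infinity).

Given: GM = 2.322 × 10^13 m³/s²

Total orbital energy is E = −GMm/(2a); binding energy is E_bind = −E = GMm/(2a).
E_bind = 2.322e+13 · 2.645e+04 / (2 · 7.383e+08) J ≈ 4.159e+08 J = 415.9 MJ.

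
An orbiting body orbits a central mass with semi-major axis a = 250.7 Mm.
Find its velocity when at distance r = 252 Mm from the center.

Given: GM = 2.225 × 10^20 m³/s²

Convert to SI: a = 250.7 Mm = 2.507e+08 m; r = 252 Mm = 2.52e+08 m.
Vis-viva: v = √(GM · (2/r − 1/a)).
2/r − 1/a = 2/2.52e+08 − 1/2.507e+08 = 3.94768e-09 m⁻¹.
v = √(2.225e+20 · 3.94768e-09) m/s ≈ 9.372e+05 m/s = 937.2 km/s.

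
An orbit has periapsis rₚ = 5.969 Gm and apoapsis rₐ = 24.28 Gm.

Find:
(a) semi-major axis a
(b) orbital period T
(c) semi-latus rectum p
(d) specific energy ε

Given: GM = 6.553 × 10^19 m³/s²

Convert to SI: rₚ = 5.969 Gm = 5.969e+09 m; rₐ = 24.28 Gm = 2.428e+10 m.
(a) a = (rₚ + rₐ)/2 = (5.969e+09 + 2.428e+10)/2 ≈ 1.512e+10 m
(b) With a = (rₚ + rₐ)/2 = 1.51245e+10 m, T = 2π √(a³/GM) = 2π √((1.51245e+10)³/6.553e+19) s ≈ 1.444e+06 s
(c) From a = (rₚ + rₐ)/2 = 1.51245e+10 m and e = (rₐ − rₚ)/(rₐ + rₚ) = 0.605342, p = a(1 − e²) = 1.51245e+10 · (1 − (0.605342)²) ≈ 9.582e+09 m
(d) With a = (rₚ + rₐ)/2 = 1.51245e+10 m, ε = −GM/(2a) = −6.553e+19/(2 · 1.51245e+10) J/kg ≈ -2.166e+09 J/kg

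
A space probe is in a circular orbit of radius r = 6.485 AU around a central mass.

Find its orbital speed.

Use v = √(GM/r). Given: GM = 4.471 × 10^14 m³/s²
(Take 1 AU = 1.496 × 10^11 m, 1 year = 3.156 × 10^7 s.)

Convert to SI: r = 6.485 AU = 9.70156e+11 m.
For a circular orbit, gravity supplies the centripetal force, so v = √(GM / r).
v = √(4.471e+14 / 9.70156e+11) m/s ≈ 21.47 m/s = 0.004529 AU/year.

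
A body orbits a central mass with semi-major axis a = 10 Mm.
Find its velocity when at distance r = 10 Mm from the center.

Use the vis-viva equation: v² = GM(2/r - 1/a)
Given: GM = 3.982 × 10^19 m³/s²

Convert to SI: a = 10 Mm = 1e+07 m; r = 10 Mm = 1e+07 m.
Vis-viva: v = √(GM · (2/r − 1/a)).
2/r − 1/a = 2/1e+07 − 1/1e+07 = 1e-07 m⁻¹.
v = √(3.982e+19 · 1e-07) m/s ≈ 1.995e+06 m/s = 1995 km/s.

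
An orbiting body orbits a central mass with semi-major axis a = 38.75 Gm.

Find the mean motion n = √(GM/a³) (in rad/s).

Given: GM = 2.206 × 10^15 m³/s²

Convert to SI: a = 38.75 Gm = 3.875e+10 m.
n = √(GM / a³).
n = √(2.206e+15 / (3.875e+10)³) rad/s ≈ 6.157e-09 rad/s.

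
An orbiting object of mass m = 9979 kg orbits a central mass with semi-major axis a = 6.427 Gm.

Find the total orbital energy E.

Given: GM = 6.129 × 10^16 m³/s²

Convert to SI: a = 6.427 Gm = 6.427e+09 m.
E = −GMm / (2a).
E = −6.129e+16 · 9979 / (2 · 6.427e+09) J ≈ -4.758e+10 J = -47.58 GJ.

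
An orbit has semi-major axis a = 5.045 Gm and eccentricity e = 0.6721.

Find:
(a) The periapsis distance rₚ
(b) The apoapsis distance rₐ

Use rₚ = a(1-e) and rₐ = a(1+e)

Convert to SI: a = 5.045 Gm = 5.045e+09 m.
(a) rₚ = a(1 − e) = 5.045e+09 · (1 − 0.6721) = 5.045e+09 · 0.3279 ≈ 1.654e+09 m = 1.654 Gm.
(b) rₐ = a(1 + e) = 5.045e+09 · (1 + 0.6721) = 5.045e+09 · 1.6721 ≈ 8.436e+09 m = 8.436 Gm.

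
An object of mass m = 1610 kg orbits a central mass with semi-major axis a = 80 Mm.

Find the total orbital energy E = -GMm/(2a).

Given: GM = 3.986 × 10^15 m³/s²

Convert to SI: a = 80 Mm = 8e+07 m.
E = −GMm / (2a).
E = −3.986e+15 · 1610 / (2 · 8e+07) J ≈ -4.011e+10 J = -40.11 GJ.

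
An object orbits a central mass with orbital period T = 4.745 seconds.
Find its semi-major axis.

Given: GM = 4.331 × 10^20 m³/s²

Invert Kepler's third law: a = (GM · T² / (4π²))^(1/3).
Substituting T = 4.745 s and GM = 4.331e+20 m³/s²:
a = (4.331e+20 · (4.745)² / (4π²))^(1/3) m
a ≈ 6.274e+06 m = 6.274 Mm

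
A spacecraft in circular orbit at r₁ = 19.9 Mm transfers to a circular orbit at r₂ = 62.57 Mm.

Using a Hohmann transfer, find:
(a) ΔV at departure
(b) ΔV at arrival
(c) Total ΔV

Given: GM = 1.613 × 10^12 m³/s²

Convert to SI: r₁ = 19.9 Mm = 1.99e+07 m; r₂ = 62.57 Mm = 6.257e+07 m.
Transfer semi-major axis: a_t = (r₁ + r₂)/2 = (1.99e+07 + 6.257e+07)/2 = 4.1235e+07 m.
Circular speeds: v₁ = √(GM/r₁) = 284.702 m/s, v₂ = √(GM/r₂) = 160.559 m/s.
Transfer speeds (vis-viva v² = GM(2/r − 1/a_t)): v₁ᵗ = 350.704 m/s, v₂ᵗ = 111.539 m/s.
(a) ΔV₁ = |v₁ᵗ − v₁| ≈ 66 m/s = 66 m/s.
(b) ΔV₂ = |v₂ − v₂ᵗ| ≈ 49.02 m/s = 49.02 m/s.
(c) ΔV_total = ΔV₁ + ΔV₂ ≈ 115 m/s = 115 m/s.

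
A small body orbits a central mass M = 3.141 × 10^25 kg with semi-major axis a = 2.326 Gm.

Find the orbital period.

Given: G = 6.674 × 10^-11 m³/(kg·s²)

Convert to SI: a = 2.326 Gm = 2.326e+09 m.
GM = G · M = 6.674e-11 · 3.141e+25 = 2.0963e+15 m³/s².
Kepler's third law: T = 2π √(a³ / GM).
Substituting a = 2.326e+09 m and GM = 2.0963e+15 m³/s²:
T = 2π √((2.326e+09)³ / 2.0963e+15) s
T ≈ 1.539e+07 s = 178.2 days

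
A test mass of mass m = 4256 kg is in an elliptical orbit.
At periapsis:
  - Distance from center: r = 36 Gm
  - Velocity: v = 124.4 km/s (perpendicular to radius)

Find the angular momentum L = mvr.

Convert to SI: r = 36 Gm = 3.6e+10 m; v = 124.4 km/s = 124400 m/s.
Since v is perpendicular to r, L = m · v · r.
L = 4256 · 124400 · 3.6e+10 kg·m²/s ≈ 1.906e+19 kg·m²/s.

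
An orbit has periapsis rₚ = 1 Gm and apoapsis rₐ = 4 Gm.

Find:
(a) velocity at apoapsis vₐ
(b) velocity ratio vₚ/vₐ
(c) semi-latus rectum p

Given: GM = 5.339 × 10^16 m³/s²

Convert to SI: rₚ = 1 Gm = 1e+09 m; rₐ = 4 Gm = 4e+09 m.
(a) With a = (rₚ + rₐ)/2 = 2.5e+09 m, vₐ = √(GM (2/rₐ − 1/a)) = √(5.339e+16 · (2/4e+09 − 1/2.5e+09)) m/s ≈ 2311 m/s
(b) Conservation of angular momentum (rₚvₚ = rₐvₐ) gives vₚ/vₐ = rₐ/rₚ = 4e+09/1e+09 ≈ 4
(c) From a = (rₚ + rₐ)/2 = 2.5e+09 m and e = (rₐ − rₚ)/(rₐ + rₚ) = 0.6, p = a(1 − e²) = 2.5e+09 · (1 − (0.6)²) ≈ 1.6e+09 m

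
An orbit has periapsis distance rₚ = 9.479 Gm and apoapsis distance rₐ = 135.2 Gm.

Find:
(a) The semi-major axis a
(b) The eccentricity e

Convert to SI: rₚ = 9.479 Gm = 9.479e+09 m; rₐ = 135.2 Gm = 1.352e+11 m.
(a) a = (rₚ + rₐ) / 2 = (9.479e+09 + 1.352e+11) / 2 ≈ 7.234e+10 m = 72.34 Gm.
(b) e = (rₐ − rₚ) / (rₐ + rₚ) = (1.352e+11 − 9.479e+09) / (1.352e+11 + 9.479e+09) ≈ 0.869.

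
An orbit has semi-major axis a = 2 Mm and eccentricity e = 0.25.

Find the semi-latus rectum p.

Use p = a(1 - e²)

Convert to SI: a = 2 Mm = 2e+06 m.
p = a (1 − e²).
p = 2e+06 · (1 − (0.25)²) = 2e+06 · 0.9375 ≈ 1.875e+06 m = 1.875 Mm.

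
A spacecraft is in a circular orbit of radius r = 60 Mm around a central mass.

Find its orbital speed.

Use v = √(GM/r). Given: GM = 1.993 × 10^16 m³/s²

Convert to SI: r = 60 Mm = 6e+07 m.
For a circular orbit, gravity supplies the centripetal force, so v = √(GM / r).
v = √(1.993e+16 / 6e+07) m/s ≈ 1.823e+04 m/s = 18.23 km/s.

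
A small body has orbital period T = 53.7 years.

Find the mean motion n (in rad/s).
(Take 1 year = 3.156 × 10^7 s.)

Convert to SI: T = 53.7 years = 1.69477e+09 s.
n = 2π / T.
n = 2π / 1.69477e+09 s ≈ 3.707e-09 rad/s.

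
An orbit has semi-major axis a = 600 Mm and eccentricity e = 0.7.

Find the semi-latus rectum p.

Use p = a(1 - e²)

Convert to SI: a = 600 Mm = 6e+08 m.
p = a (1 − e²).
p = 6e+08 · (1 − (0.7)²) = 6e+08 · 0.51 ≈ 3.06e+08 m = 306 Mm.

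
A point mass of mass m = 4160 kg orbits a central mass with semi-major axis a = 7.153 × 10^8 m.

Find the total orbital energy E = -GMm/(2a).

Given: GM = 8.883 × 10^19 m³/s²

E = −GMm / (2a).
E = −8.883e+19 · 4160 / (2 · 7.153e+08) J ≈ -2.583e+14 J = -258.3 TJ.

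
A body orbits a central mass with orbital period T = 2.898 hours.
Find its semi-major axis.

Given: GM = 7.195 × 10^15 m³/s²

Convert to SI: T = 2.898 hours = 10432.8 s.
Invert Kepler's third law: a = (GM · T² / (4π²))^(1/3).
Substituting T = 10432.8 s and GM = 7.195e+15 m³/s²:
a = (7.195e+15 · (10432.8)² / (4π²))^(1/3) m
a ≈ 2.707e+07 m = 27.07 Mm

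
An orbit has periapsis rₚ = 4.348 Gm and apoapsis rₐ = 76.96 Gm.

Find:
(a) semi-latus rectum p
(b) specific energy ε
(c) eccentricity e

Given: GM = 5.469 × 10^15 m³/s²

Convert to SI: rₚ = 4.348 Gm = 4.348e+09 m; rₐ = 76.96 Gm = 7.696e+10 m.
(a) From a = (rₚ + rₐ)/2 = 4.0654e+10 m and e = (rₐ − rₚ)/(rₐ + rₚ) = 0.893049, p = a(1 − e²) = 4.0654e+10 · (1 − (0.893049)²) ≈ 8.231e+09 m
(b) With a = (rₚ + rₐ)/2 = 4.0654e+10 m, ε = −GM/(2a) = −5.469e+15/(2 · 4.0654e+10) J/kg ≈ -6.726e+04 J/kg
(c) e = (rₐ − rₚ)/(rₐ + rₚ) = (7.696e+10 − 4.348e+09)/(7.696e+10 + 4.348e+09) ≈ 0.893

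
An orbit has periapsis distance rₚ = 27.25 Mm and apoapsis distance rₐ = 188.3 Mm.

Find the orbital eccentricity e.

Convert to SI: rₚ = 27.25 Mm = 2.725e+07 m; rₐ = 188.3 Mm = 1.883e+08 m.
e = (rₐ − rₚ) / (rₐ + rₚ).
e = (1.883e+08 − 2.725e+07) / (1.883e+08 + 2.725e+07) = 1.6105e+08 / 2.1555e+08 ≈ 0.7472.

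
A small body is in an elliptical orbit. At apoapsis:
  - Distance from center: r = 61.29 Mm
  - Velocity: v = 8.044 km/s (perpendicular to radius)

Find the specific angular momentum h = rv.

Convert to SI: r = 61.29 Mm = 6.129e+07 m; v = 8.044 km/s = 8044 m/s.
With v perpendicular to r, h = r · v.
h = 6.129e+07 · 8044 m²/s ≈ 4.93e+11 m²/s.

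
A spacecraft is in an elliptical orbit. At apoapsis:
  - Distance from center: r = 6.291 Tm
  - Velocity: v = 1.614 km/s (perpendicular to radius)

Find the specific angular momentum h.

Convert to SI: r = 6.291 Tm = 6.291e+12 m; v = 1.614 km/s = 1614 m/s.
With v perpendicular to r, h = r · v.
h = 6.291e+12 · 1614 m²/s ≈ 1.015e+16 m²/s.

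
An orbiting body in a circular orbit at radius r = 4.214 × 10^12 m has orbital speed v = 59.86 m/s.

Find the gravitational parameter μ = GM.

For a circular orbit v² = GM/r, so GM = v² · r.
GM = (59.86)² · 4.214e+12 m³/s² ≈ 1.51e+16 m³/s² = 1.51 × 10^16 m³/s².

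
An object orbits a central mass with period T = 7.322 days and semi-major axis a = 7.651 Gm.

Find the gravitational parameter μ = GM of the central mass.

Convert to SI: T = 7.322 days = 632621 s; a = 7.651 Gm = 7.651e+09 m.
GM = 4π² · a³ / T².
GM = 4π² · (7.651e+09)³ / (632621)² m³/s² ≈ 4.418e+19 m³/s² = 4.418 × 10^19 m³/s².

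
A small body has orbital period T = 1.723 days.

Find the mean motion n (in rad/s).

Convert to SI: T = 1.723 days = 148867 s.
n = 2π / T.
n = 2π / 148867 s ≈ 4.221e-05 rad/s.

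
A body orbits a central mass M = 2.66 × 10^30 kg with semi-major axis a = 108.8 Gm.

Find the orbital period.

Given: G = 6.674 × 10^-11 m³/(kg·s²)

Convert to SI: a = 108.8 Gm = 1.088e+11 m.
GM = G · M = 6.674e-11 · 2.66e+30 = 1.77528e+20 m³/s².
Kepler's third law: T = 2π √(a³ / GM).
Substituting a = 1.088e+11 m and GM = 1.77528e+20 m³/s²:
T = 2π √((1.088e+11)³ / 1.77528e+20) s
T ≈ 1.692e+07 s = 195.9 days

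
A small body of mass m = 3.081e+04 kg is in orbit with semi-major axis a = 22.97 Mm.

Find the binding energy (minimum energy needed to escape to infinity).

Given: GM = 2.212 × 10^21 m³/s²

Convert to SI: a = 22.97 Mm = 2.297e+07 m.
Total orbital energy is E = −GMm/(2a); binding energy is E_bind = −E = GMm/(2a).
E_bind = 2.212e+21 · 3.081e+04 / (2 · 2.297e+07) J ≈ 1.483e+18 J = 1.483 EJ.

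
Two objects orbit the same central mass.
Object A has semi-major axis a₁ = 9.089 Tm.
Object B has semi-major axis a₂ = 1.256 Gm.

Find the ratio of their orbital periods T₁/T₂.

Convert to SI: a₁ = 9.089 Tm = 9.089e+12 m; a₂ = 1.256 Gm = 1.256e+09 m.
From Kepler's third law, (T₁/T₂)² = (a₁/a₂)³, so T₁/T₂ = (a₁/a₂)^(3/2).
a₁/a₂ = 9.089e+12 / 1.256e+09 = 7236.46.
T₁/T₂ = (7236.46)^(3/2) ≈ 6.156e+05.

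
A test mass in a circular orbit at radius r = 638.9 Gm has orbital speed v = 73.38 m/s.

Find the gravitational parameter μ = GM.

Convert to SI: r = 638.9 Gm = 6.389e+11 m.
For a circular orbit v² = GM/r, so GM = v² · r.
GM = (73.38)² · 6.389e+11 m³/s² ≈ 3.44e+15 m³/s² = 3.44 × 10^15 m³/s².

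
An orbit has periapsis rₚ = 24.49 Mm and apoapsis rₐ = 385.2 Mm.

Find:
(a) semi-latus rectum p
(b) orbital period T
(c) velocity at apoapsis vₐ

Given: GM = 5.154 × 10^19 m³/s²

Convert to SI: rₚ = 24.49 Mm = 2.449e+07 m; rₐ = 385.2 Mm = 3.852e+08 m.
(a) From a = (rₚ + rₐ)/2 = 2.04845e+08 m and e = (rₐ − rₚ)/(rₐ + rₚ) = 0.880446, p = a(1 − e²) = 2.04845e+08 · (1 − (0.880446)²) ≈ 4.605e+07 m
(b) With a = (rₚ + rₐ)/2 = 2.04845e+08 m, T = 2π √(a³/GM) = 2π √((2.04845e+08)³/5.154e+19) s ≈ 2566 s
(c) With a = (rₚ + rₐ)/2 = 2.04845e+08 m, vₐ = √(GM (2/rₐ − 1/a)) = √(5.154e+19 · (2/3.852e+08 − 1/2.04845e+08)) m/s ≈ 1.265e+05 m/s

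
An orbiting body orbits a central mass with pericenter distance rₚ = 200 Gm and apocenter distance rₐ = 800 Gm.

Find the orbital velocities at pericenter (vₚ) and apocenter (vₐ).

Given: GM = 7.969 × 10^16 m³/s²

Convert to SI: rₚ = 200 Gm = 2e+11 m; rₐ = 800 Gm = 8e+11 m.
Use the vis-viva equation v² = GM(2/r − 1/a) with a = (rₚ + rₐ)/2 = (2e+11 + 8e+11)/2 = 5e+11 m.
vₚ = √(GM · (2/rₚ − 1/a)) = √(7.969e+16 · (2/2e+11 − 1/5e+11)) m/s ≈ 798.4 m/s = 798.4 m/s.
vₐ = √(GM · (2/rₐ − 1/a)) = √(7.969e+16 · (2/8e+11 − 1/5e+11)) m/s ≈ 199.6 m/s = 199.6 m/s.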